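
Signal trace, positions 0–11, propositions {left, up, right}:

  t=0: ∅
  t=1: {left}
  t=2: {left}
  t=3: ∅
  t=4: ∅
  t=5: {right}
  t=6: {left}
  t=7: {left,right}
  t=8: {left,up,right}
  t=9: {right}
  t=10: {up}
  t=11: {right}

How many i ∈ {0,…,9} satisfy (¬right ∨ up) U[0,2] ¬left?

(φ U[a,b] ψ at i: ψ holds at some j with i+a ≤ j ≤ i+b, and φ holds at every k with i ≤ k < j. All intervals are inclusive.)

Evaluate at each i in [0,9]:
  i=0: ✓ (rhs at j=0)
  i=1: ✓ (rhs at j=3; lhs holds on [1,2])
  i=2: ✓ (rhs at j=3; lhs holds on [2,2])
  i=3: ✓ (rhs at j=3)
  i=4: ✓ (rhs at j=4)
  i=5: ✓ (rhs at j=5)
  i=6: ✗ (no rhs in [6,8])
  i=7: ✗ (lhs fails at k=7 before rhs at j=9)
  i=8: ✓ (rhs at j=9; lhs holds on [8,8])
  i=9: ✓ (rhs at j=9)
Positions where it holds: {0, 1, 2, 3, 4, 5, 8, 9} → 8.

8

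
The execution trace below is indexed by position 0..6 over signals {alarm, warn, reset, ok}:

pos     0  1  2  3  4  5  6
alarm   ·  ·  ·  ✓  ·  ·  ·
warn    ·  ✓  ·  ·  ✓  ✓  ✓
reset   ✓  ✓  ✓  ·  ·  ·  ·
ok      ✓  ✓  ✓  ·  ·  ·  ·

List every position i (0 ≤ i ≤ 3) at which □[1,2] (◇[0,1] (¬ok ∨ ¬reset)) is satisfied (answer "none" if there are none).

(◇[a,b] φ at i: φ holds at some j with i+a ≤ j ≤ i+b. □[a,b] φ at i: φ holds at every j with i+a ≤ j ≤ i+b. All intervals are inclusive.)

1, 2, 3

Evaluate at each i in [0,3]:
  i=0: ✗ (fails at j=1)
  i=1: ✓ (all of [2,3])
  i=2: ✓ (all of [3,4])
  i=3: ✓ (all of [4,5])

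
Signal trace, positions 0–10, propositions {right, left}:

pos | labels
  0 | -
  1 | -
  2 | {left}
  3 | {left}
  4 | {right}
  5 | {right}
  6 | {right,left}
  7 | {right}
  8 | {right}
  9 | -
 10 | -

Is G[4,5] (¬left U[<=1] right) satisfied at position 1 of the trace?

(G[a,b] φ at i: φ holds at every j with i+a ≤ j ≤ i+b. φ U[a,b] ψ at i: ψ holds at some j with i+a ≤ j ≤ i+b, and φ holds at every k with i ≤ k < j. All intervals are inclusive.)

True

Check (¬left U[<=1] right) at every j in [5,6]:
  j=5: holds
  j=6: holds
All positions satisfy it → formula holds.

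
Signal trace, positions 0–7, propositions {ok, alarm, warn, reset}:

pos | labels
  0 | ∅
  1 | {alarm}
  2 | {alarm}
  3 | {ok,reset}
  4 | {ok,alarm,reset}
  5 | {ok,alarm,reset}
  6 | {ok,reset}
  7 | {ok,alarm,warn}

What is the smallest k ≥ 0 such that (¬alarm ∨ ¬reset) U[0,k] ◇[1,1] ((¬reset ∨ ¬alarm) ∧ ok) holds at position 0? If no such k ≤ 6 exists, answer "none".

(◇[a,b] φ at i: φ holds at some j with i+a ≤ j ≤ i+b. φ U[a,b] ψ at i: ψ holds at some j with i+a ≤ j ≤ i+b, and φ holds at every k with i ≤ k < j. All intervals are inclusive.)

Need earliest j ≥ 0 with ◇[1,1] ((¬reset ∨ ¬alarm) ∧ ok), and (¬alarm ∨ ¬reset) at every k in [0,j-1].
  j=0: rhs fails.
  j=1: rhs fails.
  j=2: rhs holds; lhs holds on [0,1]. k = 2.

2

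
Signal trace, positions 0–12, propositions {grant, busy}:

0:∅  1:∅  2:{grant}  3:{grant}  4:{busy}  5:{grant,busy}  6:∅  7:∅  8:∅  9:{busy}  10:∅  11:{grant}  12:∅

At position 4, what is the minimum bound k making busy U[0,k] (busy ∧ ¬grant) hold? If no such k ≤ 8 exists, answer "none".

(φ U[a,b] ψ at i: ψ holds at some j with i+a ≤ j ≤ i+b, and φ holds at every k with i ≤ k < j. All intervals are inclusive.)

Need earliest j ≥ 4 with (busy ∧ ¬grant), and busy at every k in [4,j-1].
  j=4: rhs holds (empty prefix). k = 0.

0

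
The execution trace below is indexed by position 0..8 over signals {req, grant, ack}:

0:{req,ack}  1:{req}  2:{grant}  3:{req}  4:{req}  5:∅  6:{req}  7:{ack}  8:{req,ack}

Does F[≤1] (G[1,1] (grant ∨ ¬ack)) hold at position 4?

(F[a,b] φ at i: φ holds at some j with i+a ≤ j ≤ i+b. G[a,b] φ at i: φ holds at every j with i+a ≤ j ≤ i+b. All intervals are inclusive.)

Holds

Check G[1,1] (grant ∨ ¬ack) at each j in [4,5]:
  j=4: holds on [5,5]
  j=5: holds on [6,6]
Found at j=4 → formula holds.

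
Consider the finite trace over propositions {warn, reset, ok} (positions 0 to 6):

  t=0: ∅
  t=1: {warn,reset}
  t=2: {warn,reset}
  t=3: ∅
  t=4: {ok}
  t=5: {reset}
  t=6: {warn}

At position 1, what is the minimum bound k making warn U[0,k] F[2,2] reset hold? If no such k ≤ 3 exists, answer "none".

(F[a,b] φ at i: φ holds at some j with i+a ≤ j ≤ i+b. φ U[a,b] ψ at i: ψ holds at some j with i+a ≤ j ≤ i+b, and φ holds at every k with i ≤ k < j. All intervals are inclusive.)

2

Need earliest j ≥ 1 with F[2,2] reset, and warn at every k in [1,j-1].
  j=1: rhs fails.
  j=2: rhs fails.
  j=3: rhs holds; lhs holds on [1,2]. k = 2.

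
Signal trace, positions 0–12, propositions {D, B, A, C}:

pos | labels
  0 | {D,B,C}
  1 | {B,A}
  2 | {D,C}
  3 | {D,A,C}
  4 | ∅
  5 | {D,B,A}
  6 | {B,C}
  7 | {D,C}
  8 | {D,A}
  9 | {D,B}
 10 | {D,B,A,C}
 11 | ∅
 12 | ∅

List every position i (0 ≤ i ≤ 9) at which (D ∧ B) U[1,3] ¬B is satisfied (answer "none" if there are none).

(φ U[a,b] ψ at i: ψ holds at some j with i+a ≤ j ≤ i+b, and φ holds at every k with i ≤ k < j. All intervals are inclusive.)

Evaluate at each i in [0,9]:
  i=0: ✗ (lhs fails at k=1 before rhs at j=2)
  i=1: ✗ (lhs fails at k=1 before rhs at j=2)
  i=2: ✗ (lhs fails at k=2 before rhs at j=3)
  i=3: ✗ (lhs fails at k=3 before rhs at j=4)
  i=4: ✗ (lhs fails at k=4 before rhs at j=7)
  i=5: ✗ (lhs fails at k=6 before rhs at j=7)
  i=6: ✗ (lhs fails at k=6 before rhs at j=7)
  i=7: ✗ (lhs fails at k=7 before rhs at j=8)
  i=8: ✗ (lhs fails at k=8 before rhs at j=11)
  i=9: ✓ (rhs at j=11; lhs holds on [9,10])

9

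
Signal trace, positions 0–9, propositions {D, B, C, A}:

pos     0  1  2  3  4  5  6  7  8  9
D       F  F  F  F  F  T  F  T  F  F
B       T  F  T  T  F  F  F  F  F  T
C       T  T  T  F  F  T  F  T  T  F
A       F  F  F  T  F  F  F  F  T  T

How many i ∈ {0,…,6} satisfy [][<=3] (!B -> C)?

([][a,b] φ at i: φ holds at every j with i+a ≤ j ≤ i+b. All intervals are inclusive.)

Evaluate at each i in [0,6]:
  i=0: ✓ (all of [0,3])
  i=1: ✗ (fails at j=4)
  i=2: ✗ (fails at j=4)
  i=3: ✗ (fails at j=4)
  i=4: ✗ (fails at j=4)
  i=5: ✗ (fails at j=6)
  i=6: ✗ (fails at j=6)
Positions where it holds: {0} → 1.

1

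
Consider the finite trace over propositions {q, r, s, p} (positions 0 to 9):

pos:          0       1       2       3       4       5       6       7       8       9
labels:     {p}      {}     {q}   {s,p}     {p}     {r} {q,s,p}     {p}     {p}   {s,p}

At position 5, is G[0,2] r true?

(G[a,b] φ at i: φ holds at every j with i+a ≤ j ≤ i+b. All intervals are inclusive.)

Check r at every j in [5,7]:
  j=5: true
  j=6: false
  j=7: false
Fails at j=6 → formula fails.

No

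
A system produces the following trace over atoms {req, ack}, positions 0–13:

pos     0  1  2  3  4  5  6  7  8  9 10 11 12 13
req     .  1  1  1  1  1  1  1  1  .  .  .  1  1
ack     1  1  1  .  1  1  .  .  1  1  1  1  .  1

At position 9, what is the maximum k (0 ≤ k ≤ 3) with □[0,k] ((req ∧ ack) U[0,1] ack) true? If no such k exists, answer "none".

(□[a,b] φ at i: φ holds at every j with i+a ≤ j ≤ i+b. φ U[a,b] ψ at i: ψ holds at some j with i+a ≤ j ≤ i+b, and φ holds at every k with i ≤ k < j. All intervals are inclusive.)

2

((req ∧ ack) U[0,1] ack) must hold from j=9 onward; find where it first fails.
  j=9: holds
  j=10: holds
  j=11: holds
  j=12: fails
Holds on [9,11], so largest k = 2.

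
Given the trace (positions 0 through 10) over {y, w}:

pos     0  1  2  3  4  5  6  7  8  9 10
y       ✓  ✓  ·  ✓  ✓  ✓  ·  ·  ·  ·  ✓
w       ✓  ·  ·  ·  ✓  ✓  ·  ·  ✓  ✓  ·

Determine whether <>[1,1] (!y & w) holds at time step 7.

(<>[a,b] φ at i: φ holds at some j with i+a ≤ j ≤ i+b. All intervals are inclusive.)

Check (!y & w) at each j in [8,8]:
  j=8: true
Found at j=8 → formula holds.

Holds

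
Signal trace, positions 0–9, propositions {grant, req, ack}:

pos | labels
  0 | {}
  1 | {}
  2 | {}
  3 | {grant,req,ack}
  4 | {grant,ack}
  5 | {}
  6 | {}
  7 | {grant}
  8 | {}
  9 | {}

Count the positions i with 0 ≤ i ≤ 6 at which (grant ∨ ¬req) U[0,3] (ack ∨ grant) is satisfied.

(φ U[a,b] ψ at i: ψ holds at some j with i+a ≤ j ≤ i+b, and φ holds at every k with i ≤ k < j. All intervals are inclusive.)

Evaluate at each i in [0,6]:
  i=0: ✓ (rhs at j=3; lhs holds on [0,2])
  i=1: ✓ (rhs at j=3; lhs holds on [1,2])
  i=2: ✓ (rhs at j=3; lhs holds on [2,2])
  i=3: ✓ (rhs at j=3)
  i=4: ✓ (rhs at j=4)
  i=5: ✓ (rhs at j=7; lhs holds on [5,6])
  i=6: ✓ (rhs at j=7; lhs holds on [6,6])
Positions where it holds: {0, 1, 2, 3, 4, 5, 6} → 7.

7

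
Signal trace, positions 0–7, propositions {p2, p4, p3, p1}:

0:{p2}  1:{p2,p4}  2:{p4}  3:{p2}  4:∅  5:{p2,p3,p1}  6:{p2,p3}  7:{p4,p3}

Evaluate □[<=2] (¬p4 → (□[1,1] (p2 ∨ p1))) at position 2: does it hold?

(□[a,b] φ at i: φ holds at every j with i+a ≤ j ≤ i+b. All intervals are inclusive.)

Check (¬p4 → (□[1,1] (p2 ∨ p1))) at every j in [2,4]:
  j=2: antecedent false → ✓
  j=3: antecedent true; consequent fails at 4 → ✗
  j=4: antecedent true; consequent holds on [5,5] → ✓
Fails at j=3 → formula fails.

False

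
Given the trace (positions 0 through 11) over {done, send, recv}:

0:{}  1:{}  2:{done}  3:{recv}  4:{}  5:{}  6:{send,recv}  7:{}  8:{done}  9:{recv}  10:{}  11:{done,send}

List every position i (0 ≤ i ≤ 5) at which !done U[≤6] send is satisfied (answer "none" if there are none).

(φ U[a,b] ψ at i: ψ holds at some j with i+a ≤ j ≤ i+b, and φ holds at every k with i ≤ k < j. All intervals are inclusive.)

3, 4, 5

Evaluate at each i in [0,5]:
  i=0: ✗ (lhs fails at k=2 before rhs at j=6)
  i=1: ✗ (lhs fails at k=2 before rhs at j=6)
  i=2: ✗ (lhs fails at k=2 before rhs at j=6)
  i=3: ✓ (rhs at j=6; lhs holds on [3,5])
  i=4: ✓ (rhs at j=6; lhs holds on [4,5])
  i=5: ✓ (rhs at j=6; lhs holds on [5,5])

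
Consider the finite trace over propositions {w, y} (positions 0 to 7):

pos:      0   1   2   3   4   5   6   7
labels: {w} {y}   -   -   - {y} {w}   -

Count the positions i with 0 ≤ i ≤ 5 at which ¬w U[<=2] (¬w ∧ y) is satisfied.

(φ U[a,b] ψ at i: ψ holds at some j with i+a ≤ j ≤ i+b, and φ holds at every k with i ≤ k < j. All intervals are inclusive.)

Evaluate at each i in [0,5]:
  i=0: ✗ (lhs fails at k=0 before rhs at j=1)
  i=1: ✓ (rhs at j=1)
  i=2: ✗ (no rhs in [2,4])
  i=3: ✓ (rhs at j=5; lhs holds on [3,4])
  i=4: ✓ (rhs at j=5; lhs holds on [4,4])
  i=5: ✓ (rhs at j=5)
Positions where it holds: {1, 3, 4, 5} → 4.

4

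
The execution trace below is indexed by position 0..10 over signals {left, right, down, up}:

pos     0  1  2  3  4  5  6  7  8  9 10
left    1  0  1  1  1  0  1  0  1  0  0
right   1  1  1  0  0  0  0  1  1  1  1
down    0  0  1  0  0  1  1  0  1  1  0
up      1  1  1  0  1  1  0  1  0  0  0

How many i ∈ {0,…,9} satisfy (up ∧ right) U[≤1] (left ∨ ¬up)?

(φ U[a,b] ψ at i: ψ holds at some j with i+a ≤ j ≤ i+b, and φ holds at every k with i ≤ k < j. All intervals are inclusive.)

Evaluate at each i in [0,9]:
  i=0: ✓ (rhs at j=0)
  i=1: ✓ (rhs at j=2; lhs holds on [1,1])
  i=2: ✓ (rhs at j=2)
  i=3: ✓ (rhs at j=3)
  i=4: ✓ (rhs at j=4)
  i=5: ✗ (lhs fails at k=5 before rhs at j=6)
  i=6: ✓ (rhs at j=6)
  i=7: ✓ (rhs at j=8; lhs holds on [7,7])
  i=8: ✓ (rhs at j=8)
  i=9: ✓ (rhs at j=9)
Positions where it holds: {0, 1, 2, 3, 4, 6, 7, 8, 9} → 9.

9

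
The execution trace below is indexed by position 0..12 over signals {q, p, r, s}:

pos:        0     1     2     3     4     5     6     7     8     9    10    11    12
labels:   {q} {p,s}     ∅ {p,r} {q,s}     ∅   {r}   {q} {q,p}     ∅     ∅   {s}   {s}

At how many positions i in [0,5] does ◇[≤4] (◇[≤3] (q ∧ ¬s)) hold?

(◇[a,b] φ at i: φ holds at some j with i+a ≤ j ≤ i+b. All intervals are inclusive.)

Evaluate at each i in [0,5]:
  i=0: ✓ (witness j=0)
  i=1: ✓ (witness j=4)
  i=2: ✓ (witness j=4)
  i=3: ✓ (witness j=4)
  i=4: ✓ (witness j=4)
  i=5: ✓ (witness j=5)
Positions where it holds: {0, 1, 2, 3, 4, 5} → 6.

6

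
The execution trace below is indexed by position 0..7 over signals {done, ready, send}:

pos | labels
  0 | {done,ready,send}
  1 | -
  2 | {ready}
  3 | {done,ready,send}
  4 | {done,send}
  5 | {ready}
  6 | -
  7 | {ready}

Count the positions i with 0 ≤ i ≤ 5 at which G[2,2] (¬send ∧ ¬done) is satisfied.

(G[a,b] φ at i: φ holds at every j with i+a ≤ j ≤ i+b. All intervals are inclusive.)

Evaluate at each i in [0,5]:
  i=0: ✓ (all of [2,2])
  i=1: ✗ (fails at j=3)
  i=2: ✗ (fails at j=4)
  i=3: ✓ (all of [5,5])
  i=4: ✓ (all of [6,6])
  i=5: ✓ (all of [7,7])
Positions where it holds: {0, 3, 4, 5} → 4.

4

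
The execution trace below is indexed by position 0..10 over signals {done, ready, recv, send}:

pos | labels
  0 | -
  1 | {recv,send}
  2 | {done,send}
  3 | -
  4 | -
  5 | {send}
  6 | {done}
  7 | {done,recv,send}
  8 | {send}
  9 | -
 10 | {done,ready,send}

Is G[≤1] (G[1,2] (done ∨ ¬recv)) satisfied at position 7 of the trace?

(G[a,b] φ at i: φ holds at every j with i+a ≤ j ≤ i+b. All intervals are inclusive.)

Yes

Check G[1,2] (done ∨ ¬recv) at every j in [7,8]:
  j=7: holds on [8,9]
  j=8: holds on [9,10]
All positions satisfy it → formula holds.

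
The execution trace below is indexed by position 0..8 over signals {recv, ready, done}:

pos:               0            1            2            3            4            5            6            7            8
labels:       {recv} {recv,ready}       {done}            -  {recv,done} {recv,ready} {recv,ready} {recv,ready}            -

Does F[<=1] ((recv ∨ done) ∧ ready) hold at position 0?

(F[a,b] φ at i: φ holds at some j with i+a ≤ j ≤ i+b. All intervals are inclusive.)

Yes

Check ((recv ∨ done) ∧ ready) at each j in [0,1]:
  j=0: false
  j=1: true
Found at j=1 → formula holds.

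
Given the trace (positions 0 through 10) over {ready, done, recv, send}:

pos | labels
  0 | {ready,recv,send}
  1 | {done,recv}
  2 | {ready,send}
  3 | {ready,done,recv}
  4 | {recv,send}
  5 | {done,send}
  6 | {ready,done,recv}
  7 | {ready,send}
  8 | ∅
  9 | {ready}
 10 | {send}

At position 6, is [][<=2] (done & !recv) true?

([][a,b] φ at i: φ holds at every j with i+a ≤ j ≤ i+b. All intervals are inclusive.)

Check (done & !recv) at every j in [6,8]:
  j=6: false
  j=7: false
  j=8: false
Fails at j=6 → formula fails.

No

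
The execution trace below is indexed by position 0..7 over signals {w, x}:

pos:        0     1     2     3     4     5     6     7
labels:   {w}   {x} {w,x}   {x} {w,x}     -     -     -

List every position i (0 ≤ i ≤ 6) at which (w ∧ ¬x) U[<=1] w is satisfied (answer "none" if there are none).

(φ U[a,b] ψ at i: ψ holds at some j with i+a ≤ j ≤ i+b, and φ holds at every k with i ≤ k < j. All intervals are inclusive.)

0, 2, 4

Evaluate at each i in [0,6]:
  i=0: ✓ (rhs at j=0)
  i=1: ✗ (lhs fails at k=1 before rhs at j=2)
  i=2: ✓ (rhs at j=2)
  i=3: ✗ (lhs fails at k=3 before rhs at j=4)
  i=4: ✓ (rhs at j=4)
  i=5: ✗ (no rhs in [5,6])
  i=6: ✗ (no rhs in [6,7])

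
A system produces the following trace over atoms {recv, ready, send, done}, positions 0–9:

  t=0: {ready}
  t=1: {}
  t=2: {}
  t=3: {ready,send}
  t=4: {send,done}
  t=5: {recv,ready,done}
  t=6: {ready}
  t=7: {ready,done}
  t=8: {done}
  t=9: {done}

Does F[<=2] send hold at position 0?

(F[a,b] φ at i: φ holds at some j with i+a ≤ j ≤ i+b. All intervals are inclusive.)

Does not hold

Check send at each j in [0,2]:
  j=0: false
  j=1: false
  j=2: false
No position in the window satisfies it → formula fails.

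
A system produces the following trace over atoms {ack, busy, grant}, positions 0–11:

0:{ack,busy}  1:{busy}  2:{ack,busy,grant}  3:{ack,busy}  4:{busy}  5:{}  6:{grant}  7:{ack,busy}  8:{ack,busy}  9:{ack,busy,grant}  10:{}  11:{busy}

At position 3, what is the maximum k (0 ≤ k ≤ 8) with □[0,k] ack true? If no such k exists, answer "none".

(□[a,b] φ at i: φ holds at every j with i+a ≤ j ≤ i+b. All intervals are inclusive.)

ack must hold from j=3 onward; find where it first fails.
  j=3: holds
  j=4: fails
Holds on [3,3], so largest k = 0.

0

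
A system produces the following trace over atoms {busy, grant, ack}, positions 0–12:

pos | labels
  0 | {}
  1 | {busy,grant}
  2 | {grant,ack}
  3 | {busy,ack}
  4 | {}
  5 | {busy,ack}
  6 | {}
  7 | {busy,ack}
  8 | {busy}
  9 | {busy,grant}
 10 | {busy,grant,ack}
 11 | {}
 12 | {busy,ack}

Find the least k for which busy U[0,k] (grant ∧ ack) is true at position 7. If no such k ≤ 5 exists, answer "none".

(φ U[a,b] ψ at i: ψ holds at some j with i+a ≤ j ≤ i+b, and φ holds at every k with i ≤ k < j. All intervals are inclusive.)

Need earliest j ≥ 7 with (grant ∧ ack), and busy at every k in [7,j-1].
  j=7: rhs fails.
  j=8: rhs fails.
  j=9: rhs fails.
  j=10: rhs holds; lhs holds on [7,9]. k = 3.

3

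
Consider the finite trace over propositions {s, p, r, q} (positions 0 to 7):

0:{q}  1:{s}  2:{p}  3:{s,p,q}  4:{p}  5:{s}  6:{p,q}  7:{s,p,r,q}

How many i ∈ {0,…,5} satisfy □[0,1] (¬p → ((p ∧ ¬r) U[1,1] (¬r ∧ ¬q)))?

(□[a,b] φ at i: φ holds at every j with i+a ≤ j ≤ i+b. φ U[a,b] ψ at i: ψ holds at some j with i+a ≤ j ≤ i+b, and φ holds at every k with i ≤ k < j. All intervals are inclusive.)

2

Evaluate at each i in [0,5]:
  i=0: ✗ (fails at j=0)
  i=1: ✗ (fails at j=1)
  i=2: ✓ (all of [2,3])
  i=3: ✓ (all of [3,4])
  i=4: ✗ (fails at j=5)
  i=5: ✗ (fails at j=5)
Positions where it holds: {2, 3} → 2.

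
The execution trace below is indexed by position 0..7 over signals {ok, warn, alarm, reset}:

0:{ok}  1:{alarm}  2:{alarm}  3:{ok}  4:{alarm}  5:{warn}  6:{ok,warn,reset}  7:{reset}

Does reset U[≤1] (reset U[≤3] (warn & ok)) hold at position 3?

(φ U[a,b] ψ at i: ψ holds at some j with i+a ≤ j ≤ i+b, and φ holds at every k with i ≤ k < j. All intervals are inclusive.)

No

Need some j in [3,4] with (reset U[≤3] (warn & ok)), and reset at every k in [3,j-1].
  j=3: (reset U[≤3] (warn & ok)) — fails.
  j=4: (reset U[≤3] (warn & ok)) — fails.
No j in the window works → until fails.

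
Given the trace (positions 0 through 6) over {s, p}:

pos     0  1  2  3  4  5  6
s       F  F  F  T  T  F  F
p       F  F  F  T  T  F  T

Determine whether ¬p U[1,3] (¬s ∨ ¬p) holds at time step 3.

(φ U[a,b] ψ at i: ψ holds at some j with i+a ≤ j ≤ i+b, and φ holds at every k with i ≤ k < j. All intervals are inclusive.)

Does not hold

Need some j in [4,6] with (¬s ∨ ¬p), and ¬p at every k in [3,j-1].
  j=4: (¬s ∨ ¬p) false.
  j=5: (¬s ∨ ¬p) holds, but ¬p fails at k=3 → not this j.
  j=6: (¬s ∨ ¬p) holds, but ¬p fails at k=3 → not this j.
No j in the window works → until fails.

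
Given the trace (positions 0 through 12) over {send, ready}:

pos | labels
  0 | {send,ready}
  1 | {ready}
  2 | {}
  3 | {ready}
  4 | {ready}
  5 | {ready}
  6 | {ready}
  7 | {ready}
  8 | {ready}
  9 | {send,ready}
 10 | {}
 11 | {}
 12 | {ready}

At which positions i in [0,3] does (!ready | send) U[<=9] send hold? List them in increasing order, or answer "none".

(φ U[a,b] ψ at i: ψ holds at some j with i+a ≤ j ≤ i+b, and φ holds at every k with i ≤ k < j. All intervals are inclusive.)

Evaluate at each i in [0,3]:
  i=0: ✓ (rhs at j=0)
  i=1: ✗ (lhs fails at k=1 before rhs at j=9)
  i=2: ✗ (lhs fails at k=3 before rhs at j=9)
  i=3: ✗ (lhs fails at k=3 before rhs at j=9)

0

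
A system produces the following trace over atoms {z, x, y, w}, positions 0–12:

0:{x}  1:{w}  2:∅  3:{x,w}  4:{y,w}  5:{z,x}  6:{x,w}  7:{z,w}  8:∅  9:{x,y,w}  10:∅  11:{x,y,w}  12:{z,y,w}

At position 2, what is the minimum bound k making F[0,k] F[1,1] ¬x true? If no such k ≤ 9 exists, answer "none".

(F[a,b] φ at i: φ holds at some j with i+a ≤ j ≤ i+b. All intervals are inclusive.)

Scan j = 2,3,… for F[1,1] ¬x:
  j=2: fails
  j=3: holds
First hit at j=3, so smallest k = 3-2 = 1.

1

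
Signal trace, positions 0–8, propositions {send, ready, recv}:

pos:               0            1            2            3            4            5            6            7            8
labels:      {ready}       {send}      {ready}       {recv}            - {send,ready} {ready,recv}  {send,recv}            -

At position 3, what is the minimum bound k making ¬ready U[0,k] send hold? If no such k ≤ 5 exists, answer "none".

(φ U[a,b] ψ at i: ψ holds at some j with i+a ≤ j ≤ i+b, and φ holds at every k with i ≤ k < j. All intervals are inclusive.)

Need earliest j ≥ 3 with send, and ¬ready at every k in [3,j-1].
  j=3: rhs fails.
  j=4: rhs fails.
  j=5: rhs holds; lhs holds on [3,4]. k = 2.

2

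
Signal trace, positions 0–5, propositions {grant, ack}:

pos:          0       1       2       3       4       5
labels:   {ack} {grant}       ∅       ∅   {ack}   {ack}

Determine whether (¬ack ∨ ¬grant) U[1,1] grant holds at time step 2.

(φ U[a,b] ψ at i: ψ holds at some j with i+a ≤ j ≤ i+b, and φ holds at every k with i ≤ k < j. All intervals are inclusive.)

No

Need some j in [3,3] with grant, and (¬ack ∨ ¬grant) at every k in [2,j-1].
  j=3: grant false.
No j in the window works → until fails.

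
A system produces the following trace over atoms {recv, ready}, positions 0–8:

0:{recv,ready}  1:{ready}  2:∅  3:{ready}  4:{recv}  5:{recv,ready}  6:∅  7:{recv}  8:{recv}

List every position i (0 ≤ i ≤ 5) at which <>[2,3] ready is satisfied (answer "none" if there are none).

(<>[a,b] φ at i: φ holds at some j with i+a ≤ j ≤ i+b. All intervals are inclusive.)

Evaluate at each i in [0,5]:
  i=0: ✓ (witness j=3)
  i=1: ✓ (witness j=3)
  i=2: ✓ (witness j=5)
  i=3: ✓ (witness j=5)
  i=4: ✗ (none in [6,7])
  i=5: ✗ (none in [7,8])

0, 1, 2, 3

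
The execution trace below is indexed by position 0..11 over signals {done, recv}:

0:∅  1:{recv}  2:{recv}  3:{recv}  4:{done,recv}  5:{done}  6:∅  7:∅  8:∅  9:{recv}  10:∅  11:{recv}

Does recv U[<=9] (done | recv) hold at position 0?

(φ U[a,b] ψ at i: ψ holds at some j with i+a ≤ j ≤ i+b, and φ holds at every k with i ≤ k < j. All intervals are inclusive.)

False

Need some j in [0,9] with (done | recv), and recv at every k in [0,j-1].
  j=0: (done | recv) false.
  j=1: (done | recv) holds, but recv fails at k=0 → not this j.
  j=2: (done | recv) holds, but recv fails at k=0 → not this j.
  j=3: (done | recv) holds, but recv fails at k=0 → not this j.
  j=4: (done | recv) holds, but recv fails at k=0 → not this j.
  j=5: (done | recv) holds, but recv fails at k=0 → not this j.
  j=6: (done | recv) false.
  j=7: (done | recv) false.
  j=8: (done | recv) false.
  j=9: (done | recv) holds, but recv fails at k=0 → not this j.
No j in the window works → until fails.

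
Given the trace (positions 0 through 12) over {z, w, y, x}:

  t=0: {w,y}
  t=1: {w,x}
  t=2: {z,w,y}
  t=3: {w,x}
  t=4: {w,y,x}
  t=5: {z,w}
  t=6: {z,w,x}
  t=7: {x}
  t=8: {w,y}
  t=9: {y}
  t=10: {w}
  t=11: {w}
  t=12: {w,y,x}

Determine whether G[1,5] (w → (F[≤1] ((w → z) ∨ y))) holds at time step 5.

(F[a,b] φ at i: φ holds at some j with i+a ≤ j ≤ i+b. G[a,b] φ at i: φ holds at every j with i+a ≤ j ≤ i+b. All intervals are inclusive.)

Check (w → (F[≤1] ((w → z) ∨ y))) at every j in [6,10]:
  j=6: antecedent true; consequent holds (witness at 6) → ✓
  j=7: antecedent false → ✓
  j=8: antecedent true; consequent holds (witness at 8) → ✓
  j=9: antecedent false → ✓
  j=10: antecedent true; consequent fails (none in [10,11]) → ✗
Fails at j=10 → formula fails.

False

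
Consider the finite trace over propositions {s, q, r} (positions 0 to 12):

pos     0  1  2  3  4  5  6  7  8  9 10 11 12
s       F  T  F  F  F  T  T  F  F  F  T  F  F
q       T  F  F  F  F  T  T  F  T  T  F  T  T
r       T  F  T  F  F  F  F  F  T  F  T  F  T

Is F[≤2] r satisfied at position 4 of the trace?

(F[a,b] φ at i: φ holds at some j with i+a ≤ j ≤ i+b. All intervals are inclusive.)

No

Check r at each j in [4,6]:
  j=4: false
  j=5: false
  j=6: false
No position in the window satisfies it → formula fails.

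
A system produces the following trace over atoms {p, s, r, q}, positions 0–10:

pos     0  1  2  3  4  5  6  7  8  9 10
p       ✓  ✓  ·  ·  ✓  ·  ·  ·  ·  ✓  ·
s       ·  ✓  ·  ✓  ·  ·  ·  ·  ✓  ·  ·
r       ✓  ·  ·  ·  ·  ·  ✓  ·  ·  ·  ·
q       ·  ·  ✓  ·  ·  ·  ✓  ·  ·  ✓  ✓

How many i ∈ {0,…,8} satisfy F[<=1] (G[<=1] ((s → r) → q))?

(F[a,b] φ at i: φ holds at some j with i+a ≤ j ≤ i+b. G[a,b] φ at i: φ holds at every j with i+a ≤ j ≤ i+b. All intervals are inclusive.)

5

Evaluate at each i in [0,8]:
  i=0: ✓ (witness j=1)
  i=1: ✓ (witness j=1)
  i=2: ✓ (witness j=2)
  i=3: ✗ (none in [3,4])
  i=4: ✗ (none in [4,5])
  i=5: ✗ (none in [5,6])
  i=6: ✗ (none in [6,7])
  i=7: ✓ (witness j=8)
  i=8: ✓ (witness j=8)
Positions where it holds: {0, 1, 2, 7, 8} → 5.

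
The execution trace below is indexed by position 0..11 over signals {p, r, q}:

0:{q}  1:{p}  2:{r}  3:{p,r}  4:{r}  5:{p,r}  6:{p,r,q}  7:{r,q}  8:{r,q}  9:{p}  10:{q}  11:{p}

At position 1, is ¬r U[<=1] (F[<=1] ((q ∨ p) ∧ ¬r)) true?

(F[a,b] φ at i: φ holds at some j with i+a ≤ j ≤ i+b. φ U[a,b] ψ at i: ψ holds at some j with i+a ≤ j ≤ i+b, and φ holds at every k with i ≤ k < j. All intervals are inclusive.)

Need some j in [1,2] with F[<=1] ((q ∨ p) ∧ ¬r), and ¬r at every k in [1,j-1].
  j=1: F[<=1] ((q ∨ p) ∧ ¬r) holds; no prefix to check → satisfied.

Holds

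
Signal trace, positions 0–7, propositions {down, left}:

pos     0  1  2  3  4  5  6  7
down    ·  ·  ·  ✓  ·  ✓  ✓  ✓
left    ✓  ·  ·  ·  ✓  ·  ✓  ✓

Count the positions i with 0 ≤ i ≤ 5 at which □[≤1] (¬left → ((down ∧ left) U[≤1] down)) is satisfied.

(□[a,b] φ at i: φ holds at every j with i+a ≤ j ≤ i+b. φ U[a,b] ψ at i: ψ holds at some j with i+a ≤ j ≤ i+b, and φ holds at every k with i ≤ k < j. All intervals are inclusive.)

Evaluate at each i in [0,5]:
  i=0: ✗ (fails at j=1)
  i=1: ✗ (fails at j=1)
  i=2: ✗ (fails at j=2)
  i=3: ✓ (all of [3,4])
  i=4: ✓ (all of [4,5])
  i=5: ✓ (all of [5,6])
Positions where it holds: {3, 4, 5} → 3.

3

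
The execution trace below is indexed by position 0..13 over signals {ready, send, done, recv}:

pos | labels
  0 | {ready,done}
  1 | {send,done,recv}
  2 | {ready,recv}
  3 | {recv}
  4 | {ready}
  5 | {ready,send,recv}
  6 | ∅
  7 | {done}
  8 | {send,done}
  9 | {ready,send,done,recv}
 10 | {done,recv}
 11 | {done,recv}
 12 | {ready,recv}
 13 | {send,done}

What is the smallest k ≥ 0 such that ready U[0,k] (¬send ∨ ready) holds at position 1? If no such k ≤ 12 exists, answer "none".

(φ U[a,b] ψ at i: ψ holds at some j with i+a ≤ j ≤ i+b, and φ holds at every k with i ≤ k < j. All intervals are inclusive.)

none

Need earliest j ≥ 1 with (¬send ∨ ready), and ready at every k in [1,j-1].
  j=1: rhs fails.
  j=2: rhs holds but lhs fails at k=1.
  j=3: rhs holds but lhs fails at k=1.
  j=4: rhs holds but lhs fails at k=1.
  j=5: rhs holds but lhs fails at k=1.
  j=6: rhs holds but lhs fails at k=1.
  j=7: rhs holds but lhs fails at k=1.
  j=8: rhs fails.
  j=9: rhs holds but lhs fails at k=1.
  j=10: rhs holds but lhs fails at k=1.
  j=11: rhs holds but lhs fails at k=1.
  j=12: rhs holds but lhs fails at k=1.
  j=13: rhs fails.
No witness within the range → none.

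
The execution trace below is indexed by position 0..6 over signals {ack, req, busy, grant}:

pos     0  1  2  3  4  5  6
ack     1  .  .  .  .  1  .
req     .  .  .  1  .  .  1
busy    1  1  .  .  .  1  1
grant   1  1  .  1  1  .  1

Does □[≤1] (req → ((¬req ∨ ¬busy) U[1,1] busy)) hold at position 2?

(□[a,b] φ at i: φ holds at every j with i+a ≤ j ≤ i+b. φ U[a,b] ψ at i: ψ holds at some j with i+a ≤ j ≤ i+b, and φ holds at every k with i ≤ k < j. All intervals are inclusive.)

Check (req → ((¬req ∨ ¬busy) U[1,1] busy)) at every j in [2,3]:
  j=2: antecedent false → ✓
  j=3: antecedent true; consequent fails → ✗
Fails at j=3 → formula fails.

No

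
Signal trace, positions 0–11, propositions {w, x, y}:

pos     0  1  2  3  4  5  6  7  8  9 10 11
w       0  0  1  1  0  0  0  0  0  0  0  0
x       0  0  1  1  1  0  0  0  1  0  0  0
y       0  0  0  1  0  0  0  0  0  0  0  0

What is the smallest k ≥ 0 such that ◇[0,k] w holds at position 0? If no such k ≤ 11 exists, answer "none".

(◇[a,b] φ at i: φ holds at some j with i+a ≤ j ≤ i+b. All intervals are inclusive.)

Scan j = 0,1,… for w:
  j=0: fails
  j=1: fails
  j=2: holds
First hit at j=2, so smallest k = 2-0 = 2.

2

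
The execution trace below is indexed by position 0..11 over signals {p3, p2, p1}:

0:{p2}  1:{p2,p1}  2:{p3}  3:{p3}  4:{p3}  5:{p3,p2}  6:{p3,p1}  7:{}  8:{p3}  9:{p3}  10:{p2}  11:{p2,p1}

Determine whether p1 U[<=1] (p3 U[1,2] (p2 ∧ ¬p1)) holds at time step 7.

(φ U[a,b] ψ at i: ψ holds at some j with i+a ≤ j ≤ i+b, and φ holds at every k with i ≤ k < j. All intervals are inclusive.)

Need some j in [7,8] with (p3 U[1,2] (p2 ∧ ¬p1)), and p1 at every k in [7,j-1].
  j=7: (p3 U[1,2] (p2 ∧ ¬p1)) — fails.
  j=8: (p3 U[1,2] (p2 ∧ ¬p1)) holds, but p1 fails at k=7 → not this j.
No j in the window works → until fails.

No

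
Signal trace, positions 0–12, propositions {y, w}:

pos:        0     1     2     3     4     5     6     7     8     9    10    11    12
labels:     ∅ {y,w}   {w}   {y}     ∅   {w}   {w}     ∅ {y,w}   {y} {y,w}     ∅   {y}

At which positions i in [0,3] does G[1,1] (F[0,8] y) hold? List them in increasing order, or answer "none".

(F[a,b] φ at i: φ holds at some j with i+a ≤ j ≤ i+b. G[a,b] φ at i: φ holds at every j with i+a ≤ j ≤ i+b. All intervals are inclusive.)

0, 1, 2, 3

Evaluate at each i in [0,3]:
  i=0: ✓ (all of [1,1])
  i=1: ✓ (all of [2,2])
  i=2: ✓ (all of [3,3])
  i=3: ✓ (all of [4,4])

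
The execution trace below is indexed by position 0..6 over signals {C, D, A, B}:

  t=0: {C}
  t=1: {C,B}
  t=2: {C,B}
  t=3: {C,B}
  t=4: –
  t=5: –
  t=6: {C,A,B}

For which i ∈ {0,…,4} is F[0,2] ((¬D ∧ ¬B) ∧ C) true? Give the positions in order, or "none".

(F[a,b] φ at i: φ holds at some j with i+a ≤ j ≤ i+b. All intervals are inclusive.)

Evaluate at each i in [0,4]:
  i=0: ✓ (witness j=0)
  i=1: ✗ (none in [1,3])
  i=2: ✗ (none in [2,4])
  i=3: ✗ (none in [3,5])
  i=4: ✗ (none in [4,6])

0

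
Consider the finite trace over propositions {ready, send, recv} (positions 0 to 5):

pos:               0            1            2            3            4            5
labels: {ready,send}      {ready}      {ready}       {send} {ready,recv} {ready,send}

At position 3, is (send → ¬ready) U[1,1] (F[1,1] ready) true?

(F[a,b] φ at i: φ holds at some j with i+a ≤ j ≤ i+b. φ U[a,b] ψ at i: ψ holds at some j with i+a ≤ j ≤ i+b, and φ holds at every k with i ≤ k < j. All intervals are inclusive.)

Need some j in [4,4] with F[1,1] ready, and (send → ¬ready) at every k in [3,j-1].
  j=4: F[1,1] ready holds; (send → ¬ready) holds at every k in [3,3] → satisfied.

True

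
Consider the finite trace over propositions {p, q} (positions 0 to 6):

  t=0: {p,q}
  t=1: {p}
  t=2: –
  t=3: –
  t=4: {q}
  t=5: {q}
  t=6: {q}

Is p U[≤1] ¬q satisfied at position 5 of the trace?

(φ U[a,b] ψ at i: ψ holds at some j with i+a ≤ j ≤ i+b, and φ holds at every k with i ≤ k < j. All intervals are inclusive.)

Does not hold

Need some j in [5,6] with ¬q, and p at every k in [5,j-1].
  j=5: ¬q false.
  j=6: ¬q false.
No j in the window works → until fails.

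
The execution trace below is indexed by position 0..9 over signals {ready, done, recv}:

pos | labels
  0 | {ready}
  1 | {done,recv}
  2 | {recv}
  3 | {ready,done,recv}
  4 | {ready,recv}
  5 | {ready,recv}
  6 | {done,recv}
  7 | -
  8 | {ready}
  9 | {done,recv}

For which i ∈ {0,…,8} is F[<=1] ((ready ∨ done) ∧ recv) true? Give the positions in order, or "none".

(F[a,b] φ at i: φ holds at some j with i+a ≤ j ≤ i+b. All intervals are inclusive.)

Evaluate at each i in [0,8]:
  i=0: ✓ (witness j=1)
  i=1: ✓ (witness j=1)
  i=2: ✓ (witness j=3)
  i=3: ✓ (witness j=3)
  i=4: ✓ (witness j=4)
  i=5: ✓ (witness j=5)
  i=6: ✓ (witness j=6)
  i=7: ✗ (none in [7,8])
  i=8: ✓ (witness j=9)

0, 1, 2, 3, 4, 5, 6, 8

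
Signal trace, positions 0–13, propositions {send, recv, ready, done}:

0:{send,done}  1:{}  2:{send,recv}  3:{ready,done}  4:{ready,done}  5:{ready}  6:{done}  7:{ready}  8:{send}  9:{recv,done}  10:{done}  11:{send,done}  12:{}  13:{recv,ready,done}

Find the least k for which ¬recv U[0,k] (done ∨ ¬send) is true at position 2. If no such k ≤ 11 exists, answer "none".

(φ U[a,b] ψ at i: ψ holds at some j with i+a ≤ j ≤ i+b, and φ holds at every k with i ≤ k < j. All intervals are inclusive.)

none

Need earliest j ≥ 2 with (done ∨ ¬send), and ¬recv at every k in [2,j-1].
  j=2: rhs fails.
  j=3: rhs holds but lhs fails at k=2.
  j=4: rhs holds but lhs fails at k=2.
  j=5: rhs holds but lhs fails at k=2.
  j=6: rhs holds but lhs fails at k=2.
  j=7: rhs holds but lhs fails at k=2.
  j=8: rhs fails.
  j=9: rhs holds but lhs fails at k=2.
  j=10: rhs holds but lhs fails at k=2.
  j=11: rhs holds but lhs fails at k=2.
  j=12: rhs holds but lhs fails at k=2.
  j=13: rhs holds but lhs fails at k=2.
No witness within the range → none.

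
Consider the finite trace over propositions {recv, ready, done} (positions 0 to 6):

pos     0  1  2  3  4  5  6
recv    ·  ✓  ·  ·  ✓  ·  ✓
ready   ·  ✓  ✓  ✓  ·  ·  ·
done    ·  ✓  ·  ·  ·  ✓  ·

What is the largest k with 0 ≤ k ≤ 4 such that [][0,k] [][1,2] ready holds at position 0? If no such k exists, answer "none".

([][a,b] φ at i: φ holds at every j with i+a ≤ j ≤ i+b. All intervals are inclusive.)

1

[][1,2] ready must hold from j=0 onward; find where it first fails.
  j=0: holds
  j=1: holds
  j=2: fails
Holds on [0,1], so largest k = 1.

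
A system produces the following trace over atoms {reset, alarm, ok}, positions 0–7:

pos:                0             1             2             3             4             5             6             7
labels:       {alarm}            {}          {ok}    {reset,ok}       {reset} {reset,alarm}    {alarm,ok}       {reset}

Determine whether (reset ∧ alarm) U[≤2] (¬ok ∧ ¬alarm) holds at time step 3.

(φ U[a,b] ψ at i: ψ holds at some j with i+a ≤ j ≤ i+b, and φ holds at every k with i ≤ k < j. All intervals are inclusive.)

No

Need some j in [3,5] with (¬ok ∧ ¬alarm), and (reset ∧ alarm) at every k in [3,j-1].
  j=3: (¬ok ∧ ¬alarm) false.
  j=4: (¬ok ∧ ¬alarm) holds, but (reset ∧ alarm) fails at k=3 → not this j.
  j=5: (¬ok ∧ ¬alarm) false.
No j in the window works → until fails.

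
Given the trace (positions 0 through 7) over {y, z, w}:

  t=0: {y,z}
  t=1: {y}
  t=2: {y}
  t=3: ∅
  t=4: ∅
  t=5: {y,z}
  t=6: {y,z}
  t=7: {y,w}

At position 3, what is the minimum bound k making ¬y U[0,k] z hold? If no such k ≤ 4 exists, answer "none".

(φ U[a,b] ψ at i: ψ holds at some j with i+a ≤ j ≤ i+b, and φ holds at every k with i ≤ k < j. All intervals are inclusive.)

Need earliest j ≥ 3 with z, and ¬y at every k in [3,j-1].
  j=3: rhs fails.
  j=4: rhs fails.
  j=5: rhs holds; lhs holds on [3,4]. k = 2.

2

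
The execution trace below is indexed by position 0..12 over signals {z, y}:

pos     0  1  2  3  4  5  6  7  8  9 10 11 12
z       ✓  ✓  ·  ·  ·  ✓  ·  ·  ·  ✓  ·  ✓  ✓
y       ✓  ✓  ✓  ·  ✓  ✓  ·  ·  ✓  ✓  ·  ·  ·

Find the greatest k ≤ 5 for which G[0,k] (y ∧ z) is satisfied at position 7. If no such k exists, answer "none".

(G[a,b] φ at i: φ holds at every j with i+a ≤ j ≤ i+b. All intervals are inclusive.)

(y ∧ z) must hold from j=7 onward; find where it first fails.
  j=7: fails → no k works.

none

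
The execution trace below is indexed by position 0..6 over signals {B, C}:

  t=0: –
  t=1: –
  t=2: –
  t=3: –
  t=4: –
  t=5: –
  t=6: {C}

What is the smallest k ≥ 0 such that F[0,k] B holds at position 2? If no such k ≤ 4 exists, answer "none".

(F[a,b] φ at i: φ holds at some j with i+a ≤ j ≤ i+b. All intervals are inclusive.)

Scan j = 2,3,… for B:
  j=2: fails
  j=3: fails
  j=4: fails
  j=5: fails
  j=6: fails
No j in [2,6] satisfies it → none.

none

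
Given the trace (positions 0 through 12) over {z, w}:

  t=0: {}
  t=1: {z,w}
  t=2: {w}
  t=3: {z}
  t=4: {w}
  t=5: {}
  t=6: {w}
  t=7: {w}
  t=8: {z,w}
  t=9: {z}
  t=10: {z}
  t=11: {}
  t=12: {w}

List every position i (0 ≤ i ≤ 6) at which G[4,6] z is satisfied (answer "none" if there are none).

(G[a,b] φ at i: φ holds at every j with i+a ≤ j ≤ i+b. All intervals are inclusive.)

Evaluate at each i in [0,6]:
  i=0: ✗ (fails at j=4)
  i=1: ✗ (fails at j=5)
  i=2: ✗ (fails at j=6)
  i=3: ✗ (fails at j=7)
  i=4: ✓ (all of [8,10])
  i=5: ✗ (fails at j=11)
  i=6: ✗ (fails at j=11)

4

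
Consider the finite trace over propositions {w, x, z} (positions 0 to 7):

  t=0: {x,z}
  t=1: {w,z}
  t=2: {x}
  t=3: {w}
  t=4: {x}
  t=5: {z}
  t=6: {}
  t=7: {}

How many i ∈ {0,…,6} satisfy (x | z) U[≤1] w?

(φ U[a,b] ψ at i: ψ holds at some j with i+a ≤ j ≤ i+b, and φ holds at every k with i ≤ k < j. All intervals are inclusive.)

4

Evaluate at each i in [0,6]:
  i=0: ✓ (rhs at j=1; lhs holds on [0,0])
  i=1: ✓ (rhs at j=1)
  i=2: ✓ (rhs at j=3; lhs holds on [2,2])
  i=3: ✓ (rhs at j=3)
  i=4: ✗ (no rhs in [4,5])
  i=5: ✗ (no rhs in [5,6])
  i=6: ✗ (no rhs in [6,7])
Positions where it holds: {0, 1, 2, 3} → 4.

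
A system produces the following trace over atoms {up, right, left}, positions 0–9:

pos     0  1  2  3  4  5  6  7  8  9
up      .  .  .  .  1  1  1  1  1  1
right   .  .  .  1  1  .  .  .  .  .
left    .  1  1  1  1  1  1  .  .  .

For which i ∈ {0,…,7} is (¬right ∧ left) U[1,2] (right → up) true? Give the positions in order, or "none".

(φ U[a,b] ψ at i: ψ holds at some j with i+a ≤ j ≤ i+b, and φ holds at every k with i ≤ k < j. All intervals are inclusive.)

Evaluate at each i in [0,7]:
  i=0: ✗ (lhs fails at k=0 before rhs at j=1)
  i=1: ✓ (rhs at j=2; lhs holds on [1,1])
  i=2: ✗ (lhs fails at k=3 before rhs at j=4)
  i=3: ✗ (lhs fails at k=3 before rhs at j=4)
  i=4: ✗ (lhs fails at k=4 before rhs at j=5)
  i=5: ✓ (rhs at j=6; lhs holds on [5,5])
  i=6: ✓ (rhs at j=7; lhs holds on [6,6])
  i=7: ✗ (lhs fails at k=7 before rhs at j=8)

1, 5, 6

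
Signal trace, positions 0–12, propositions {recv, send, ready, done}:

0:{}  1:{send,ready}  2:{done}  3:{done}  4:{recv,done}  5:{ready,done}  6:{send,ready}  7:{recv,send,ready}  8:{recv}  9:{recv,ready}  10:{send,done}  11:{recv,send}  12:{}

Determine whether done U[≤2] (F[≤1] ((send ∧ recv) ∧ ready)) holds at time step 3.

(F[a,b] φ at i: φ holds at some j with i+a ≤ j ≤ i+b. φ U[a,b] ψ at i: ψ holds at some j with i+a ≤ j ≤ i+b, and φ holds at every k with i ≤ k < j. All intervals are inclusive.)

Need some j in [3,5] with F[≤1] ((send ∧ recv) ∧ ready), and done at every k in [3,j-1].
  j=3: F[≤1] ((send ∧ recv) ∧ ready) — fails (none in [3,4]).
  j=4: F[≤1] ((send ∧ recv) ∧ ready) — fails (none in [4,5]).
  j=5: F[≤1] ((send ∧ recv) ∧ ready) — fails (none in [5,6]).
No j in the window works → until fails.

No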